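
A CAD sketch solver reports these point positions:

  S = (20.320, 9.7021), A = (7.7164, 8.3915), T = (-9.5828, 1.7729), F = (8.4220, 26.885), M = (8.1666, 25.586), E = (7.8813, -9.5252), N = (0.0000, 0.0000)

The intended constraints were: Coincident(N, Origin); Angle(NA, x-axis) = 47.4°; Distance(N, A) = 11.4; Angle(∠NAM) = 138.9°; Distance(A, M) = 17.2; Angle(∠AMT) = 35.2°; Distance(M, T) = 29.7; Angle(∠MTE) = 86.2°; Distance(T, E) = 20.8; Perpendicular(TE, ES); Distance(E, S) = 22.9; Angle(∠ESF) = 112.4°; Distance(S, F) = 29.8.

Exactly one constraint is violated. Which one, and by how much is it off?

Distance(S, F) = 29.8 — off by 8.90.

N = (0.00, 0.00) ✓; NA at 47.40° ✓; |NA| = 11.40 ✓; ∠NAM = 138.9° ✓; |AM| = 17.20 ✓; ∠AMT = 35.20° ✓; |MT| = 29.70 ✓; ∠MTE = 86.20° ✓; |TE| = 20.80 ✓; ∠(TE, ES) = 90.00° ✓; |ES| = 22.90 ✓; ∠ESF = 112.4° ✓; |SF| = 20.90 ✗.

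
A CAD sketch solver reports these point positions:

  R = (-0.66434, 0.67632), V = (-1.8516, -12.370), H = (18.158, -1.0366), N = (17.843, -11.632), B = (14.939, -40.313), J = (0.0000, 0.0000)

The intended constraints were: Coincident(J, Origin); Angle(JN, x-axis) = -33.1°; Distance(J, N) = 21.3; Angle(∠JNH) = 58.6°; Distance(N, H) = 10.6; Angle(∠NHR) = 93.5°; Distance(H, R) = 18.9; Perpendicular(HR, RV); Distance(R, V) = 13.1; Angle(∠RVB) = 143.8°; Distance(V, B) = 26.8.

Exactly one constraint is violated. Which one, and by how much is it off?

Distance(V, B) = 26.8 — off by 5.80.

J = (0.00, 0.00) ✓; JN at -33.10° ✓; |JN| = 21.30 ✓; ∠JNH = 58.60° ✓; |NH| = 10.60 ✓; ∠NHR = 93.50° ✓; |HR| = 18.90 ✓; ∠(HR, RV) = 90.00° ✓; |RV| = 13.10 ✓; ∠RVB = 143.8° ✓; |VB| = 32.60 ✗.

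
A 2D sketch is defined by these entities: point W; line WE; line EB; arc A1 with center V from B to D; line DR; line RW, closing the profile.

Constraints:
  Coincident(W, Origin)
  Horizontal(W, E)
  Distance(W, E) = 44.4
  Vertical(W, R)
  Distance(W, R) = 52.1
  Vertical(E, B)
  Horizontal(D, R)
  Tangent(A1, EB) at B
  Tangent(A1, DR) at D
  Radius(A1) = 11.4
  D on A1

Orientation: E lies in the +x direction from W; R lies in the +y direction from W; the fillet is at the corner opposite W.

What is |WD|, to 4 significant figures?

61.67

The virtual corner opposite W is at (44.40, 52.10). A1 meets EB tangentially, so VB is at right angles to EB and tangency of A1 to DR means the radius VD is perpendicular to DR, with radius 11.4, so the center V sits 11.4 in from both sides at V = (33.00, 40.70). That places the tangent points at B = (44.40, 40.70) on EB and D = (33.00, 52.10) on DR. Then |WD| = |D − W| = 61.67.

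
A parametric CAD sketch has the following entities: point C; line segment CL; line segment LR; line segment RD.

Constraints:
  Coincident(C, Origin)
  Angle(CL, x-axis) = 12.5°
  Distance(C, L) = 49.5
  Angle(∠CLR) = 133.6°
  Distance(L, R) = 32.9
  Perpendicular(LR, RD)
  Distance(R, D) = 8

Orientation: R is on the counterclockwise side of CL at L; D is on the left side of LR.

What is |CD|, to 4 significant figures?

72.59

C is at the origin; CL runs at 12.5° with length 49.5, so L = 49.5·(cos 12.5°, sin 12.5°) = (48.33, 10.71). ∠CLR = 133.6°, so LR runs at 12.5° + (180° − 133.6°) = 58.90° from the x-axis; with |LR| = 32.9, R = L + 32.9·(cos 58.90°, sin 58.90°) = (65.32, 38.88). The perpendicularity gives RD at right angles to LR; with |RD| = 8.0 on the left of LR, D = R + 8.0·(-0.8563, 0.5165) = (58.47, 43.02). Then |CD| = |D − C| = 72.59.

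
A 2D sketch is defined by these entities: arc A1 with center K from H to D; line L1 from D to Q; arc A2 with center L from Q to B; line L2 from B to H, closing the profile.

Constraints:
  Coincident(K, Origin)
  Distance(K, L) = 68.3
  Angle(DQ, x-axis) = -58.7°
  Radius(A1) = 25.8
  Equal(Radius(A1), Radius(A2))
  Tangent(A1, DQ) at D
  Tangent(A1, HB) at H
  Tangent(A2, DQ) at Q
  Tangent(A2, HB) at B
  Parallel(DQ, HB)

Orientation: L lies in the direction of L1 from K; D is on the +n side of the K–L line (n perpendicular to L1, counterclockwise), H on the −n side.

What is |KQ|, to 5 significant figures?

73.010

The slot axis is L1's direction at -58.7°, so u = (cos -58.7°, sin -58.7°) = (0.51952, -0.85446) and n = (−sin -58.7°, cos -58.7°) = (0.85446, 0.51952). K is at the origin and L lies 68.3 along u from K, so L = 68.3·u = (35.483, -58.360). Tangency of A1 to both parallel lines with radius 25.8 puts D and H at K ± 25.8·n: D = (22.045, 13.404), H = (-22.045, -13.404). Equal radii place Q and B the same way about L: Q = L + 25.8·n = (57.528, -44.956), B = L − 25.8·n = (13.438, -71.763). Then |KQ| = |Q − K| = 73.010.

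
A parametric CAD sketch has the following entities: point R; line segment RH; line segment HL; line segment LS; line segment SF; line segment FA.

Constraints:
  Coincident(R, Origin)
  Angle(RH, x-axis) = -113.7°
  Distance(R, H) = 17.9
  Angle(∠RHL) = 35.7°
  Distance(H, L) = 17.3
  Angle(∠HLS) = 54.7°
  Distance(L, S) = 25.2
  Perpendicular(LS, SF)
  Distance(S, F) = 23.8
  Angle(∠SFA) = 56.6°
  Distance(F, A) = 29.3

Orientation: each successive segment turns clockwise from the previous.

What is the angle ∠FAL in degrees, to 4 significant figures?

128.9°

The perpendicularity gives SF at right angles to LS, so SF runs at -113.3°; with |SF| = 23.8, F = (2.939, -31.30). ∠SFA = 56.6° gives FA at 123.3° from the x-axis; with |FA| = 29.3, A = (-13.15, -6.806). Then cos ∠FAL = AF·AL / (|AF||AL|), giving 128.9°.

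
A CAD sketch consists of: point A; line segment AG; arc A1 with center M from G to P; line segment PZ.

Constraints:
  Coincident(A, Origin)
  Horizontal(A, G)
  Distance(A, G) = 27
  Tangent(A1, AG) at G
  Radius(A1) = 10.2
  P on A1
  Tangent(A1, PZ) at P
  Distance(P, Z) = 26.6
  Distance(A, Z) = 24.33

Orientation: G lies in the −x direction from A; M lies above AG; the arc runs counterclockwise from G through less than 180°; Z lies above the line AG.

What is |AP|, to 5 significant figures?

19.488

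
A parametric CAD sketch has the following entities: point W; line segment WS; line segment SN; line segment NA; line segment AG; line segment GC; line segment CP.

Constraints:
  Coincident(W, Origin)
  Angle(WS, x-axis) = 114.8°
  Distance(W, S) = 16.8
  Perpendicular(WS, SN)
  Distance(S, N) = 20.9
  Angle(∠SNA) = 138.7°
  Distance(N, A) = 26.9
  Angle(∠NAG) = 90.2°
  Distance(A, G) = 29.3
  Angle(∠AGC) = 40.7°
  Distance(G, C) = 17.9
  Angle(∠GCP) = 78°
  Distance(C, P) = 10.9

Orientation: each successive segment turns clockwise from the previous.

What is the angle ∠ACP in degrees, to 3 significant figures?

24.7°

∠AGC = 40.7° gives GC at 114° from the x-axis; with |GC| = 17.9, C = (22.1, 4.56). ∠GCP = 78.0° gives CP at 12.4° from the x-axis; with |CP| = 10.9, P = (32.7, 6.90). Then cos ∠ACP = CA·CP / (|CA||CP|), giving 24.7°.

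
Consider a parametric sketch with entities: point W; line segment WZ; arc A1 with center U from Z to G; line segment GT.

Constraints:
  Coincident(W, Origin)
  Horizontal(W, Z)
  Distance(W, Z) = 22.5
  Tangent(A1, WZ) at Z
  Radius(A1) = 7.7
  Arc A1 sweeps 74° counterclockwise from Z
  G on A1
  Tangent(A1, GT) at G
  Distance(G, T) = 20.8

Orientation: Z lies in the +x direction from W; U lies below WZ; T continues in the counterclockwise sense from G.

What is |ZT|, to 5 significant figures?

28.748

W is at the origin; W and Z share the same y with |WZ| = 22.5 and Z on the +x side, so Z = (22.500, 0.0000). Tangency of A1 to WZ means the radius UZ is perpendicular to WZ, so U = Z + (0, -7.7) = (22.500, -7.7000). On A1, Z sits at bearing 90° from U; a 74° counterclockwise sweep puts G at bearing 164°, so G = U + 7.7·(cos 164°, sin 164°) = (15.098, -5.5776). A1 meets GT tangentially, so UG is at right angles to GT, so GT runs along (−sin 164°, cos 164°); with |GT| = 20.8, T = (9.3650, -25.572). Then |ZT| = |T − Z| = 28.748.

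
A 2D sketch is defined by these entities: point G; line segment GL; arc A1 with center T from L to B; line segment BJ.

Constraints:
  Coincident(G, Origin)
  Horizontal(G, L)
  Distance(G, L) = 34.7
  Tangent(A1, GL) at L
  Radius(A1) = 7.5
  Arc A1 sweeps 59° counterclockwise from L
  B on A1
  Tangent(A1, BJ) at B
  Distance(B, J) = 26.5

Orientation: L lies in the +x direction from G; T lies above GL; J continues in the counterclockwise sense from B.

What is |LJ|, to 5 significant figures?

33.129

G is at the origin; G and L share the same y with |GL| = 34.7 and L on the +x side, so L = (34.700, 0.0000). The tangent condition forces TL to be normal to GL, so T = L + (0, 7.5) = (34.700, 7.5000). On A1, L sits at bearing -90° from T; a 59° counterclockwise sweep puts B at bearing -31°, so B = T + 7.5·(cos -31°, sin -31°) = (41.129, 3.6372). The tangent condition forces TB to be normal to BJ, so BJ runs along (−sin -31°, cos -31°); with |BJ| = 26.5, J = (54.777, 26.352). Then |LJ| = |J − L| = 33.129.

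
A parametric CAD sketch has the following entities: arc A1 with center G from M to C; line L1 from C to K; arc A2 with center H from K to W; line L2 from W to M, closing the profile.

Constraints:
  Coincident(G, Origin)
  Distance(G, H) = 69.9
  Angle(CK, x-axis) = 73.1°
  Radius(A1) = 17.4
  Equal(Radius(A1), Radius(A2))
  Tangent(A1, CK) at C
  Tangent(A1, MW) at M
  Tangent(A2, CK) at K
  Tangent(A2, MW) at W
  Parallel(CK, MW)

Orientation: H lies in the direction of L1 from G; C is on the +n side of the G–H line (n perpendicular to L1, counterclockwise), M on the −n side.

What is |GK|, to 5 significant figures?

72.033

Tangency of A1 to both parallel lines with radius 17.4 puts C and M at G ± 17.4·n: C = (-16.649, 5.0582), M = (16.649, -5.0582). Equal radii place K and W the same way about H: K = H + 17.4·n = (3.6715, 71.939), W = H − 17.4·n = (36.969, 61.823). Then |GK| = |K − G| = 72.033.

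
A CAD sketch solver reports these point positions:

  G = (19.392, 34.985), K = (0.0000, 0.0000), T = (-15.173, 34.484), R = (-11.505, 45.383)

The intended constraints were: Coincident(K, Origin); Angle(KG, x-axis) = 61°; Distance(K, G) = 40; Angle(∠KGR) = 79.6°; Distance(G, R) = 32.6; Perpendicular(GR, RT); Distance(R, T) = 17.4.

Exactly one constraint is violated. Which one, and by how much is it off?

Distance(R, T) = 17.4 — off by 5.90.

K = (0.00, 0.00) ✓; KG at 61.00° ✓; |KG| = 40.00 ✓; ∠KGR = 79.60° ✓; |GR| = 32.60 ✓; ∠(GR, RT) = 90.00° ✓; |RT| = 11.50 ✗.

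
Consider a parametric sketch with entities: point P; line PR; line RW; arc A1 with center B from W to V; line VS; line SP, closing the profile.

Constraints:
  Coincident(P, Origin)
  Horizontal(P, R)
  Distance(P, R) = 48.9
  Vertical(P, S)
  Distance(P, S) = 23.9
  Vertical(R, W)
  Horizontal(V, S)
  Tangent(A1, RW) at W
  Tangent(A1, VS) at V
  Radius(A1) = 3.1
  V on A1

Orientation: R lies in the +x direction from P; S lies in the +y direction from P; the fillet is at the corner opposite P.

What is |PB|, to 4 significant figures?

50.30

P is at the origin; PR is horizontal with |PR| = 48.9 and R on the +x side, so R = (48.90, 0.000). P and S share the same x with |PS| = 23.9 and S on the +y side, so S = (0.000, 23.90). The virtual corner opposite P is at (48.90, 23.90). The tangent condition forces BW to be normal to RW and the tangent condition forces BV to be normal to VS, with radius 3.1, so the center B sits 3.1 in from both sides at B = (45.80, 20.80). Then |PB| = |B − P| = 50.30.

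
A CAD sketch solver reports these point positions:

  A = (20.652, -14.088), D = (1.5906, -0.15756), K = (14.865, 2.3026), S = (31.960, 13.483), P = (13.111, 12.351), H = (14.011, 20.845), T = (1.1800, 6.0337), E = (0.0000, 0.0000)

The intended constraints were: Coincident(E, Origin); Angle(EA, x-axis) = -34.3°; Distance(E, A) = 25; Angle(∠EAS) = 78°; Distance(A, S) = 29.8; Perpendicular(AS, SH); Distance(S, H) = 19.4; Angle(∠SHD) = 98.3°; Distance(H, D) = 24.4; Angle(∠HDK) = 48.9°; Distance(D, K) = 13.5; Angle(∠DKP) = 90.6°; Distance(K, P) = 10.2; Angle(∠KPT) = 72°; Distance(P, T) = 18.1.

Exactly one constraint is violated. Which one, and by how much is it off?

Distance(P, T) = 18.1 — off by 4.60.

E = (0.00, 0.00) ✓; EA at -34.30° ✓; |EA| = 25.00 ✓; ∠EAS = 78.00° ✓; |AS| = 29.80 ✓; ∠(AS, SH) = 90.00° ✓; |SH| = 19.40 ✓; ∠SHD = 98.30° ✓; |HD| = 24.40 ✓; ∠HDK = 48.90° ✓; |DK| = 13.50 ✓; ∠DKP = 90.60° ✓; |KP| = 10.20 ✓; ∠KPT = 72.00° ✓; |PT| = 13.50 ✗.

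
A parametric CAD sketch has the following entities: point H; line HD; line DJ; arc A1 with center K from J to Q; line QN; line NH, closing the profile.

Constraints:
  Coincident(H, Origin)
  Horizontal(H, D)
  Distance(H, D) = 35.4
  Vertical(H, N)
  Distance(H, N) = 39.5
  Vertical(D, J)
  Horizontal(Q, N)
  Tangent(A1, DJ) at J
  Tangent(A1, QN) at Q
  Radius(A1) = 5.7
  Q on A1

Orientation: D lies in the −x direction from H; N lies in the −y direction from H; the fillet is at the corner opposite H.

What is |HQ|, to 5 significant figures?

49.420

H is at the origin; H and D share the same y with |HD| = 35.4 and D on the −x side, so D = (-35.400, 0.0000). HN is vertical with |HN| = 39.5 and N on the −y side, so N = (0.0000, -39.500). The virtual corner opposite H is at (-35.400, -39.500). Tangency of A1 to DJ means the radius KJ is perpendicular to DJ and since A1 is tangent to QN there, KQ ⟂ QN, with radius 5.7, so the center K sits 5.7 in from both sides at K = (-29.700, -33.800). That places the tangent points at J = (-35.400, -33.800) on DJ and Q = (-29.700, -39.500) on QN. Then |HQ| = |Q − H| = 49.420.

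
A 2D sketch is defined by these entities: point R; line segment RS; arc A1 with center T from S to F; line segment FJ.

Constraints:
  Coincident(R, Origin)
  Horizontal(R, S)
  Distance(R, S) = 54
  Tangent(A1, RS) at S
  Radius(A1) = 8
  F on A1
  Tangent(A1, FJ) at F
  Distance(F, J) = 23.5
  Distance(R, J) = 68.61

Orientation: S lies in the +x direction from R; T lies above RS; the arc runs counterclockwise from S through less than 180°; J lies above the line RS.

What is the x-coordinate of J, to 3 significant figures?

60.7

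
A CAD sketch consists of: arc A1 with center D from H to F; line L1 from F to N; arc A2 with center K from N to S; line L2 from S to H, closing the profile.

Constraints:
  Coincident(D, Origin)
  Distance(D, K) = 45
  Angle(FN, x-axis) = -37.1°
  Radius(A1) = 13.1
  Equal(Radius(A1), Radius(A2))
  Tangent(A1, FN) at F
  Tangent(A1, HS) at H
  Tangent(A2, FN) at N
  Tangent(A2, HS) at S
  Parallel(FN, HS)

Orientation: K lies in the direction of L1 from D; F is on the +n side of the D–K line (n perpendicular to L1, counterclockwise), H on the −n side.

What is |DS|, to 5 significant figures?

46.868

Tangency of A1 to both parallel lines with radius 13.1 puts F and H at D ± 13.1·n: F = (7.9020, 10.448), H = (-7.9020, -10.448). Equal radii place N and S the same way about K: N = K + 13.1·n = (43.793, -16.696), S = K − 13.1·n = (27.989, -37.593). Then |DS| = |S − D| = 46.868.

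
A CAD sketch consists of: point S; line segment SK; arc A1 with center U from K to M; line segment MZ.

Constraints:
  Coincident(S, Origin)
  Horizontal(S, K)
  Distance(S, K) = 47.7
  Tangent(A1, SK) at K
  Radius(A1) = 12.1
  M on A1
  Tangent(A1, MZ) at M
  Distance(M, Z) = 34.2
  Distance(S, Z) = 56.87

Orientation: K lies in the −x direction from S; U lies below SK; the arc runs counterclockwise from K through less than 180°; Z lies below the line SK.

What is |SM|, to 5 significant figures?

60.196

Checks: |UM| = 12.10 ✓; ∠(UM, MZ) = 90.00° ✓; |MZ| = 34.20 ✓; |SZ| = 56.87 ✓.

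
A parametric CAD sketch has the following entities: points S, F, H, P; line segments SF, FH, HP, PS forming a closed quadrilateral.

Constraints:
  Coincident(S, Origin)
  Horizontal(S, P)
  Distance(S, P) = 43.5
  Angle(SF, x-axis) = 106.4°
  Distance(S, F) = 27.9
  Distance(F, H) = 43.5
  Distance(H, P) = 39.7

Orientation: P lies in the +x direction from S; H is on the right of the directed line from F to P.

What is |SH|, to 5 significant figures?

15.696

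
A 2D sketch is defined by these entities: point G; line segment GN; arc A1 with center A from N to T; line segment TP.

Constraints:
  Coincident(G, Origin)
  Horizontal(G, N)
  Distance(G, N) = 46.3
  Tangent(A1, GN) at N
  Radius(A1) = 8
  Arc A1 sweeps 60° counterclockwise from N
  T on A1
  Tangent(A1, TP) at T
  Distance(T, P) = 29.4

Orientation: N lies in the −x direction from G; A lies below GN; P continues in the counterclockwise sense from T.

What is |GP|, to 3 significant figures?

74.0

G is at the origin; G and N share the same y with |GN| = 46.3 and N on the −x side, so N = (-46.3, 0.00). Tangency of A1 to GN means the radius AN is perpendicular to GN, so A = N + (0, -8) = (-46.3, -8.00). On A1, N sits at bearing 90° from A; a 60° counterclockwise sweep puts T at bearing 150°, so T = A + 8.0·(cos 150°, sin 150°) = (-53.2, -4.00). A1 meets TP tangentially, so AT is at right angles to TP, so TP runs along (−sin 150°, cos 150°); with |TP| = 29.4, P = (-67.9, -29.5). Then |GP| = |P − G| = 74.0.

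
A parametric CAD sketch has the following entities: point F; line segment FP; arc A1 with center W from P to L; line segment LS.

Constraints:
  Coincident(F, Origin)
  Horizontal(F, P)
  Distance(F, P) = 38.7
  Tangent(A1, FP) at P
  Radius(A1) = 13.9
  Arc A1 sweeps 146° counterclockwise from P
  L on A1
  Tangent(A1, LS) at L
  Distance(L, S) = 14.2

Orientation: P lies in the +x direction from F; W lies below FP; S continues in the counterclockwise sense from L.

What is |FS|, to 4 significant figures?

54.19

F is at the origin; FP is horizontal with |FP| = 38.7 and P on the +x side, so P = (38.70, 0.000). The tangent condition forces WP to be normal to FP, so W = P + (0, -13.9) = (38.70, -13.90). On A1, P sits at bearing 90° from W; a 146° counterclockwise sweep puts L at bearing 236°, so L = W + 13.9·(cos 236°, sin 236°) = (30.93, -25.42). Since A1 is tangent to LS there, WL ⟂ LS, so LS runs along (−sin 236°, cos 236°); with |LS| = 14.2, S = (42.70, -33.36). Then |FS| = |S − F| = 54.19.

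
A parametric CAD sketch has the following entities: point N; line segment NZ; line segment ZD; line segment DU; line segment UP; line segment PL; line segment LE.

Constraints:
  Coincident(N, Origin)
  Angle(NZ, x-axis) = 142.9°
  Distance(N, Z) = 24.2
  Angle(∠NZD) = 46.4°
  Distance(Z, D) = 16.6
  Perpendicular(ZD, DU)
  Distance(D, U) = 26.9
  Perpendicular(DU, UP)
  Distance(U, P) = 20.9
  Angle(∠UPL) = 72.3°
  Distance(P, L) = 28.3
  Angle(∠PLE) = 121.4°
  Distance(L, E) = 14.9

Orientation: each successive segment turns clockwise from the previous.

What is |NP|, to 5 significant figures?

22.987

N is at the origin; NZ runs at 142.9° with length 24.2, so Z = (-19.302, 14.598). ∠NZD = 46.4° gives ZD at 9.3000° from the x-axis; with |ZD| = 16.6, D = (-2.9197, 17.280). ZD is perpendicular to DU, so DU runs at -80.700°; with |DU| = 26.9, U = (1.4274, -9.2662). DU is perpendicular to UP, so UP runs at -170.70°; with |UP| = 20.9, P = (-19.198, -12.644). Then |NP| = |P − N| = 22.987.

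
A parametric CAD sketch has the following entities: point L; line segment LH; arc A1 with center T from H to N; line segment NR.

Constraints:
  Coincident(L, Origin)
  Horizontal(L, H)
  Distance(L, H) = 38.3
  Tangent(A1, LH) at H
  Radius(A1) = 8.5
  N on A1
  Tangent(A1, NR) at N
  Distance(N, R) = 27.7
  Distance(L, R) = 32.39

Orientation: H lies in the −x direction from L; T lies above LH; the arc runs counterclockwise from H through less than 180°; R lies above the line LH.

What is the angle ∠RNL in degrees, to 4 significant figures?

66.27°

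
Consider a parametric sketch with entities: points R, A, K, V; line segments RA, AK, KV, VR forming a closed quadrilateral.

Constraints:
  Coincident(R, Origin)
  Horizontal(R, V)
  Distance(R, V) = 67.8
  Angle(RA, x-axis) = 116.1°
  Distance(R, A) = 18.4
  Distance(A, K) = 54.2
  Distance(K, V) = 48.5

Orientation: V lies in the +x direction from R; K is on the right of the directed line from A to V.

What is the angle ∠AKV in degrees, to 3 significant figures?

98.1°

R is at the origin; RV is horizontal with |RV| = 67.8 and V in +x, so V = (67.8, 0). RA runs at 116.1° with |RA| = 18.4, so A = (-8.09, 16.5). K is determined by |AK| = 54.2 and |KV| = 48.5 together: it lies at the intersection of circle(A, 54.2) and circle(V, 48.5). With |AV| = 77.7, the foot of the radical line on AV is 42.6 from A and the perpendicular offset is √(54.2² − 42.6²) = 33.5. Taking the right-of-AV solution: K = (26.4, -25.3).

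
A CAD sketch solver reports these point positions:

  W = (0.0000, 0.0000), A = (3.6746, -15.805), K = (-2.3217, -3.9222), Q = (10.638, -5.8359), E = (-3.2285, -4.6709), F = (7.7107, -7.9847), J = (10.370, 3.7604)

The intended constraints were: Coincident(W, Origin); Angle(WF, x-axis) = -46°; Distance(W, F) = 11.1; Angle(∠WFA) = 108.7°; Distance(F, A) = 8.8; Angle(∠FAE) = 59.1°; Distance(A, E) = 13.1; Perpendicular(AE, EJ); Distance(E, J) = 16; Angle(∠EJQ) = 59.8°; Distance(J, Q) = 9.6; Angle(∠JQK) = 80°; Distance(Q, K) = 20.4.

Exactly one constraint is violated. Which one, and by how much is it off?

Distance(Q, K) = 20.4 — off by 7.30.

W = (0.00, 0.00) ✓; WF at -46.00° ✓; |WF| = 11.10 ✓; ∠WFA = 108.7° ✓; |FA| = 8.800 ✓; ∠FAE = 59.10° ✓; |AE| = 13.10 ✓; ∠(AE, EJ) = 90.00° ✓; |EJ| = 16.00 ✓; ∠EJQ = 59.80° ✓; |JQ| = 9.600 ✓; ∠JQK = 80.00° ✓; |QK| = 13.10 ✗.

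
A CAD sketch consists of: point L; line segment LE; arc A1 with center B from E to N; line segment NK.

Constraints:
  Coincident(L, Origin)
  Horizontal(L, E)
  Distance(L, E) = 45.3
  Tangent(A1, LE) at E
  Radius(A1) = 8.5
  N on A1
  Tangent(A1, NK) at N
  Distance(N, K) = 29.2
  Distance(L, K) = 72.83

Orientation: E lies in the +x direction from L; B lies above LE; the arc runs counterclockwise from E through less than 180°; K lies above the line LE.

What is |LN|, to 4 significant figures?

53.10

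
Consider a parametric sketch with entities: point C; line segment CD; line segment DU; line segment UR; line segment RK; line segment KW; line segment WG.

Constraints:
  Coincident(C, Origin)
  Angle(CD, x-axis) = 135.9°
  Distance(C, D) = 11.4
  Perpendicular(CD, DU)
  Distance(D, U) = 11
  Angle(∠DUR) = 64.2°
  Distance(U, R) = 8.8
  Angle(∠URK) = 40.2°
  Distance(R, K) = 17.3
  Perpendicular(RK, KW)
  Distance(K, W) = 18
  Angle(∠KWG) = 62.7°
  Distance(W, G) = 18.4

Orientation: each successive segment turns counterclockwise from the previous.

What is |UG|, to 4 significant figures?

6.955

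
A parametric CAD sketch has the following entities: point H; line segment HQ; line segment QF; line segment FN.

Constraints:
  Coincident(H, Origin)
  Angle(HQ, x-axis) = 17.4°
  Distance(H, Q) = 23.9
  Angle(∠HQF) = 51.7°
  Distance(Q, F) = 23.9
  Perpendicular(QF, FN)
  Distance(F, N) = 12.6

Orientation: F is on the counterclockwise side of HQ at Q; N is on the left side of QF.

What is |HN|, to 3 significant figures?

11.0

∠HQF = 51.7°, so QF runs at 17.4° + (180° − 51.7°) = 146° from the x-axis; with |QF| = 23.9, F = Q + 23.9·(cos 146°, sin 146°) = (3.06, 20.6). QF ⟂ FN; with |FN| = 12.6 on the left of QF, N = F + 12.6·(-0.564, -0.826) = (-4.04, 10.2). Then |HN| = |N − H| = 11.0.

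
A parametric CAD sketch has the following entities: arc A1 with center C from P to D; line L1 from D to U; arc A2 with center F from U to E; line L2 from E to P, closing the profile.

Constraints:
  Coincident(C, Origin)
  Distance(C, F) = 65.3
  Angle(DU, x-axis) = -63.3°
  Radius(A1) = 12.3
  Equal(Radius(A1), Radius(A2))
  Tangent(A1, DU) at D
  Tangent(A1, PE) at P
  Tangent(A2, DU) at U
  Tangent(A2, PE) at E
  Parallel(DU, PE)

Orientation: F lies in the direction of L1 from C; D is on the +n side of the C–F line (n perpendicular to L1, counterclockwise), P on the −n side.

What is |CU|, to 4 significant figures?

66.45

Tangency of A1 to both parallel lines with radius 12.3 puts D and P at C ± 12.3·n: D = (10.99, 5.527), P = (-10.99, -5.527). Equal radii place U and E the same way about F: U = F + 12.3·n = (40.33, -52.81), E = F − 12.3·n = (18.35, -63.86). Then |CU| = |U − C| = 66.45.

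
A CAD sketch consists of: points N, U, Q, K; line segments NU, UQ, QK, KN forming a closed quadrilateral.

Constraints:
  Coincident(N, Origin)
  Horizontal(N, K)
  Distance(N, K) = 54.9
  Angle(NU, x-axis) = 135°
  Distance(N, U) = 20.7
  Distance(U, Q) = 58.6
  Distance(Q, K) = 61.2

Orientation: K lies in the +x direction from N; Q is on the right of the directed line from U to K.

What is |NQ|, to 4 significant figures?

40.20

Checks: |UQ| = 58.60 ✓; |QK| = 61.20 ✓.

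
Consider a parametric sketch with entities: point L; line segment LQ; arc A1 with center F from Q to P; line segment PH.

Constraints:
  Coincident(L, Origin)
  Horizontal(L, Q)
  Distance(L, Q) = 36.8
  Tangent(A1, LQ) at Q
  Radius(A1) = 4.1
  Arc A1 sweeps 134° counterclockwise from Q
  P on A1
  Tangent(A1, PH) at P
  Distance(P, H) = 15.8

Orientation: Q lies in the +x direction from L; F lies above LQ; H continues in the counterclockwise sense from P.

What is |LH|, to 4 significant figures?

34.11

L is at the origin; L and Q share the same y with |LQ| = 36.8 and Q on the +x side, so Q = (36.80, 0.000). The tangent condition forces FQ to be normal to LQ, so F = Q + (0, 4.1) = (36.80, 4.100). On A1, Q sits at bearing -90° from F; a 134° counterclockwise sweep puts P at bearing 44°, so P = F + 4.1·(cos 44°, sin 44°) = (39.75, 6.948). Tangency of A1 to PH means the radius FP is perpendicular to PH, so PH runs along (−sin 44°, cos 44°); with |PH| = 15.8, H = (28.77, 18.31). Then |LH| = |H − L| = 34.11.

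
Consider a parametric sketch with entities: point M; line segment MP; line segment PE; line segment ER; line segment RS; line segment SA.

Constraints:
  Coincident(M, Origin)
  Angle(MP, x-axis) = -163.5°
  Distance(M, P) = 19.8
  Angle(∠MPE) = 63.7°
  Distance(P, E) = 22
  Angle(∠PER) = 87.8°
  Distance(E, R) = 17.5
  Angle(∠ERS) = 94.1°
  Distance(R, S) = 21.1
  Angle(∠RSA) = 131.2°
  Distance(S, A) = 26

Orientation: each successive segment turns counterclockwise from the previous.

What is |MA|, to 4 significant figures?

32.18

M is at the origin; MP runs at -163.5° with length 19.8, so P = (-18.98, -5.624). ∠MPE = 63.7° gives PE at -47.20° from the x-axis; with |PE| = 22.0, E = (-4.037, -21.77). ∠PER = 87.8° gives ER at 45.00° from the x-axis; with |ER| = 17.5, R = (8.337, -9.391). ∠ERS = 94.1° gives RS at 130.9° from the x-axis; with |RS| = 21.1, S = (-5.478, 6.557). ∠RSA = 131.2° gives SA at 179.7° from the x-axis; with |SA| = 26.0, A = (-31.48, 6.693). Then |MA| = |A − M| = 32.18.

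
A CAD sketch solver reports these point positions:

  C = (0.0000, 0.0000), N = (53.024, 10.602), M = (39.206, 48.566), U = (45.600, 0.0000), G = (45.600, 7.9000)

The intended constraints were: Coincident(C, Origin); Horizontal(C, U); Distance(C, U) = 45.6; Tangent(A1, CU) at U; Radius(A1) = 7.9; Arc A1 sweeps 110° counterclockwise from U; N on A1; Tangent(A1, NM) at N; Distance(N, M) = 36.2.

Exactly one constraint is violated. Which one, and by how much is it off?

Distance(N, M) = 36.2 — off by 4.20.

C = (0.00, 0.00) ✓; C.y = 0.00, U.y = 0.00 ✓; |CU| = 45.60 ✓; ∠(GU, UC) = 90.00° ✓; |GU| = 7.900 ✓; bearing(G→N) − bearing(G→U) = 110.0° ✓; |GN| = 7.900 ✓; ∠(GN, NM) = 90.00° ✓; |NM| = 40.40 ✗.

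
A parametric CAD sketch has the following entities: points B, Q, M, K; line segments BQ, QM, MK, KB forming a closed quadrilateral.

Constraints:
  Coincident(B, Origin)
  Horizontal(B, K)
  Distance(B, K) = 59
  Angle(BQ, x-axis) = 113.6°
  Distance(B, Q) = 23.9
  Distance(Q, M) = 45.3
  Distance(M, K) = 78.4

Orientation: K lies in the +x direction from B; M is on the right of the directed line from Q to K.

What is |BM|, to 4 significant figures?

27.95

Checks: |QM| = 45.30 ✓; |MK| = 78.40 ✓.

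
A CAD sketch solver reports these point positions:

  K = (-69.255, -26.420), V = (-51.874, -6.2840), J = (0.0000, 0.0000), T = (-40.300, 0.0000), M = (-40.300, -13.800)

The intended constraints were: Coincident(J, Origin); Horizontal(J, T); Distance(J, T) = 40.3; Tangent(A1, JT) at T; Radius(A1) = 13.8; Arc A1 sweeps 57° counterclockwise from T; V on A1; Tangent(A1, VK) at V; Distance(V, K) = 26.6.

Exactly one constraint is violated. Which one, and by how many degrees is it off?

Tangent(A1, VK) at V — off by 7.80°.

J = (0.00, 0.00) ✓; J.y = 0.00, T.y = 0.00 ✓; |JT| = 40.30 ✓; ∠(MT, TJ) = 90.00° ✓; |MT| = 13.80 ✓; bearing(M→V) − bearing(M→T) = 57.00° ✓; |MV| = 13.80 ✓; ∠(MV, VK) = 97.80° ✗; |VK| = 26.60 ✓.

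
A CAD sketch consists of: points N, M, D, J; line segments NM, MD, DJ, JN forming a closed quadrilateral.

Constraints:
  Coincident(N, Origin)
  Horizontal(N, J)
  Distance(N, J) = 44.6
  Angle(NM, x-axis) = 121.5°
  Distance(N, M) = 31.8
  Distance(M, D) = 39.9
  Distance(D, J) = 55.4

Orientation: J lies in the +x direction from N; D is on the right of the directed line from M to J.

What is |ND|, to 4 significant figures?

15.39

Checks: |NJ| = 44.60 ✓; |NM| = 31.80 ✓; |MD| = 39.90 ✓; |DJ| = 55.40 ✓.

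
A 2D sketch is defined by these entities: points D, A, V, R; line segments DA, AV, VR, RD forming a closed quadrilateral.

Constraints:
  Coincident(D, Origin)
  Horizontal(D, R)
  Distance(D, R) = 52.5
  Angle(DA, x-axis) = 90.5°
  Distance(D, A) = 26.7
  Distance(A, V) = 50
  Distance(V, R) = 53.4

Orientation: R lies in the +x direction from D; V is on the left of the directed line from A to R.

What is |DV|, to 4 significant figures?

67.60

Checks: |AV| = 50.00 ✓; |VR| = 53.40 ✓.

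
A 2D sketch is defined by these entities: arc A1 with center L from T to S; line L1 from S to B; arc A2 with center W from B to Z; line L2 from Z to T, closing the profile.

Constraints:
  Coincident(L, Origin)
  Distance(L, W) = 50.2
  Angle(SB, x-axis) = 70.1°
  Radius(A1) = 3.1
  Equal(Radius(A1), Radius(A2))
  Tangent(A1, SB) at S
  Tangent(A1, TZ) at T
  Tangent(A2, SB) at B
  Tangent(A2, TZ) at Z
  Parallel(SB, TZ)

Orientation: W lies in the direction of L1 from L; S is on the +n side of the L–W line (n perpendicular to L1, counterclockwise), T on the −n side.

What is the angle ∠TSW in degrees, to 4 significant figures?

86.47°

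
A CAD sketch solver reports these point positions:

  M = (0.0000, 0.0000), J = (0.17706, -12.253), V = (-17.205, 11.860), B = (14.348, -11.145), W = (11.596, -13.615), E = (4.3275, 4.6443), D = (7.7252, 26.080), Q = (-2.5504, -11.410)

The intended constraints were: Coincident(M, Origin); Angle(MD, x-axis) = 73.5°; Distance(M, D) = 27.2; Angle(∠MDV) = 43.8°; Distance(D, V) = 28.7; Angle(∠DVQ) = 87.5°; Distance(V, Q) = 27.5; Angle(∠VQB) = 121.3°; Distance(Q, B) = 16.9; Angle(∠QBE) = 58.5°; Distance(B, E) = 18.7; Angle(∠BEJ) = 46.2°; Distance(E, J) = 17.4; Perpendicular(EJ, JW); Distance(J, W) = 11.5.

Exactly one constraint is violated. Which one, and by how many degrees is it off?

Perpendicular(EJ, JW) — off by 7.00°.

M = (0.00, 0.00) ✓; MD at 73.50° ✓; |MD| = 27.20 ✓; ∠MDV = 43.80° ✓; |DV| = 28.70 ✓; ∠DVQ = 87.50° ✓; |VQ| = 27.50 ✓; ∠VQB = 121.3° ✓; |QB| = 16.90 ✓; ∠QBE = 58.50° ✓; |BE| = 18.70 ✓; ∠BEJ = 46.20° ✓; |EJ| = 17.40 ✓; ∠(EJ, JW) = 97.00° ✗; |JW| = 11.50 ✓.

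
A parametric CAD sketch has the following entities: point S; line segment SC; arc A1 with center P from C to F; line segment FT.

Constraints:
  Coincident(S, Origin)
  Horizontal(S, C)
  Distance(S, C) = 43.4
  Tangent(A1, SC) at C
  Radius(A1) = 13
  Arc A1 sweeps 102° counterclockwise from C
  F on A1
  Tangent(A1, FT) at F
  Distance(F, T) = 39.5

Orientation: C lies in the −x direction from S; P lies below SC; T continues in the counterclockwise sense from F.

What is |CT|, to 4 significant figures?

54.53

S is at the origin; SC is horizontal with |SC| = 43.4 and C on the −x side, so C = (-43.40, 0.000). Tangency of A1 to SC means the radius PC is perpendicular to SC, so P = C + (0, -13) = (-43.40, -13.00). On A1, C sits at bearing 90° from P; a 102° counterclockwise sweep puts F at bearing 192°, so F = P + 13.0·(cos 192°, sin 192°) = (-56.12, -15.70). The tangent condition forces PF to be normal to FT, so FT runs along (−sin 192°, cos 192°); with |FT| = 39.5, T = (-47.90, -54.34). Then |CT| = |T − C| = 54.53.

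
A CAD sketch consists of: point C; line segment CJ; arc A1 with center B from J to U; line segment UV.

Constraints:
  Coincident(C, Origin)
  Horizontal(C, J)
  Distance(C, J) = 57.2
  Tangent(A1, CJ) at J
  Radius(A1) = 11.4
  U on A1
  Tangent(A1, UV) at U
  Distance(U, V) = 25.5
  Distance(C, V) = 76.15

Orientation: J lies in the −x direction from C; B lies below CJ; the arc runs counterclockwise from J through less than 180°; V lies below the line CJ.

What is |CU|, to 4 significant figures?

69.68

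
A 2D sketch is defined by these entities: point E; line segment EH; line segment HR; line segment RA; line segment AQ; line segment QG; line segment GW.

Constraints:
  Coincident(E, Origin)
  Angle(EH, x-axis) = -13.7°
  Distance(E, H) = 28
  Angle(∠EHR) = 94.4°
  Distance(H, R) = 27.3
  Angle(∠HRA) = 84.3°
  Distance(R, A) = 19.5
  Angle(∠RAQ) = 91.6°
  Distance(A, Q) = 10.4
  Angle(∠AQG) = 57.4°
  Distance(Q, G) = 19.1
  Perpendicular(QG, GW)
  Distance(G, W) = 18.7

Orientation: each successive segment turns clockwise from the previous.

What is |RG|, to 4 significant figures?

3.464

E is at the origin; EH runs at -13.7° with length 28.0, so H = (27.20, -6.631). ∠EHR = 94.4° gives HR at -99.30° from the x-axis; with |HR| = 27.3, R = (22.79, -33.57). ∠HRA = 84.3° gives RA at 165.0° from the x-axis; with |RA| = 19.5, A = (3.956, -28.53). ∠RAQ = 91.6° gives AQ at 76.60° from the x-axis; with |AQ| = 10.4, Q = (6.366, -18.41). ∠AQG = 57.4° gives QG at -46.00° from the x-axis; with |QG| = 19.1, G = (19.63, -32.15). Then |RG| = |G − R| = 3.464.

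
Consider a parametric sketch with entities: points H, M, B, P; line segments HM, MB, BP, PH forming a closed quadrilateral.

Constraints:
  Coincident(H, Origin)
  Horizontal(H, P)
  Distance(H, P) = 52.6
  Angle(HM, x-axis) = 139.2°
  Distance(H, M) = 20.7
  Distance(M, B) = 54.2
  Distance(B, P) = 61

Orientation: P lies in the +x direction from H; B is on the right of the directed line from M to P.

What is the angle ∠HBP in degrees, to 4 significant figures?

58.99°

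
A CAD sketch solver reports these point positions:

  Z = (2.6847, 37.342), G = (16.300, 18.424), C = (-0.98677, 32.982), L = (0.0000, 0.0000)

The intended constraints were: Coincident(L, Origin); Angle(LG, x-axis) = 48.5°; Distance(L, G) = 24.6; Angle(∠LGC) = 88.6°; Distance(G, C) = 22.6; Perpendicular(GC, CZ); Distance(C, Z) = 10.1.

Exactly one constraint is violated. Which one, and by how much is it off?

Distance(C, Z) = 10.1 — off by 4.40.

L = (0.00, 0.00) ✓; LG at 48.50° ✓; |LG| = 24.60 ✓; ∠LGC = 88.60° ✓; |GC| = 22.60 ✓; ∠(GC, CZ) = 90.00° ✓; |CZ| = 5.700 ✗.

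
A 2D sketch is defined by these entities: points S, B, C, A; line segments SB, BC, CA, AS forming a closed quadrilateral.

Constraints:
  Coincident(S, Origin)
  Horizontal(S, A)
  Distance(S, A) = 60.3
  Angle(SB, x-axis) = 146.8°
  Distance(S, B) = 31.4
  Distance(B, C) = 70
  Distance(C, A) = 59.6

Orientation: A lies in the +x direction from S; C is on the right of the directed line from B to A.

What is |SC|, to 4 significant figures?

42.00

S is at the origin; S and A share the same y with |SA| = 60.3 and A in +x, so A = (60.3, 0). SB runs at 146.8° with |SB| = 31.4, so B = (-26.27, 17.19). C is determined by |BC| = 70.0 and |CA| = 59.6 together: it lies at the intersection of circle(B, 70.0) and circle(A, 59.6). With |BA| = 88.27, the foot of the radical line on BA is 51.77 from B and the perpendicular offset is √(70.0² − 51.77²) = 47.12. Taking the right-of-BA solution: C = (15.32, -39.11).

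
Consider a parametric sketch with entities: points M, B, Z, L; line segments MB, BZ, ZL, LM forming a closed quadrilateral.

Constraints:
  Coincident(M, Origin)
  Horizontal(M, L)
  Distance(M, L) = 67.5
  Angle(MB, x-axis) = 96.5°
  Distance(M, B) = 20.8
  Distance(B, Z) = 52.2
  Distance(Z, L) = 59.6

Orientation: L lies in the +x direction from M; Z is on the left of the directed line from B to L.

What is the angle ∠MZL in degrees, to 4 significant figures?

65.19°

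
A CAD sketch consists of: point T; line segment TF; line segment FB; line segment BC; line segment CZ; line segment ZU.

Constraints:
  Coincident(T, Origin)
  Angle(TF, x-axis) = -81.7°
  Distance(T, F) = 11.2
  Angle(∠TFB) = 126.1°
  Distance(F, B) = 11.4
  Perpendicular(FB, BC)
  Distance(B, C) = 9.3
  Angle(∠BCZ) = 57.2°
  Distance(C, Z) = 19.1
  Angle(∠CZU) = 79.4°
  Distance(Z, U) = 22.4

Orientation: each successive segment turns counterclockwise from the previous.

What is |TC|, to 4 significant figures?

18.00

T is at the origin; TF runs at -81.7° with length 11.2, so F = (1.617, -11.08). ∠TFB = 126.1° gives FB at -27.80° from the x-axis; with |FB| = 11.4, B = (11.70, -16.40). FB ⟂ BC, so BC runs at 62.20°; with |BC| = 9.3, C = (16.04, -8.173). Then |TC| = |C − T| = 18.00.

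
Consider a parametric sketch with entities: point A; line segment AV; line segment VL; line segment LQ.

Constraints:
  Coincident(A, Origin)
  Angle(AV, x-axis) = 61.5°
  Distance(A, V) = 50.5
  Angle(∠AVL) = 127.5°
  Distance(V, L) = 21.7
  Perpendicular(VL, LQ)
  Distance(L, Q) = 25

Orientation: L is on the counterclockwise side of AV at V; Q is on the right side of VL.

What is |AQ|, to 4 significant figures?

83.57

∠AVL = 127.5°, so VL runs at 61.5° + (180° − 127.5°) = 114.0° from the x-axis; with |VL| = 21.7, L = V + 21.7·(cos 114.0°, sin 114.0°) = (15.27, 64.20). VL is perpendicular to LQ; with |LQ| = 25.0 on the right of VL, Q = L + 25.0·(0.9135, 0.4067) = (38.11, 74.37). Then |AQ| = |Q − A| = 83.57.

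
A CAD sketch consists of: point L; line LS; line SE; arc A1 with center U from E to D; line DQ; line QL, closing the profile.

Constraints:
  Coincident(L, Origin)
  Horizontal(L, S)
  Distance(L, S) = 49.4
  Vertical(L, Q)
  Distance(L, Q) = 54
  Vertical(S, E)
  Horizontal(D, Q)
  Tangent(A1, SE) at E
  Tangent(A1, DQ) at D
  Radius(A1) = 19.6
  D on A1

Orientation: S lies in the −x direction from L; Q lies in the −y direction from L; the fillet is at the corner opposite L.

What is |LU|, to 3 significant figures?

45.5

L is at the origin; L and S share the same y with |LS| = 49.4 and S on the −x side, so S = (-49.4, 0.00). L and Q share the same x with |LQ| = 54.0 and Q on the −y side, so Q = (0.00, -54.0). The virtual corner opposite L is at (-49.4, -54.0). Tangency of A1 to SE means the radius UE is perpendicular to SE and A1 meets DQ tangentially, so UD is at right angles to DQ, with radius 19.6, so the center U sits 19.6 in from both sides at U = (-29.8, -34.4). Then |LU| = |U − L| = 45.5.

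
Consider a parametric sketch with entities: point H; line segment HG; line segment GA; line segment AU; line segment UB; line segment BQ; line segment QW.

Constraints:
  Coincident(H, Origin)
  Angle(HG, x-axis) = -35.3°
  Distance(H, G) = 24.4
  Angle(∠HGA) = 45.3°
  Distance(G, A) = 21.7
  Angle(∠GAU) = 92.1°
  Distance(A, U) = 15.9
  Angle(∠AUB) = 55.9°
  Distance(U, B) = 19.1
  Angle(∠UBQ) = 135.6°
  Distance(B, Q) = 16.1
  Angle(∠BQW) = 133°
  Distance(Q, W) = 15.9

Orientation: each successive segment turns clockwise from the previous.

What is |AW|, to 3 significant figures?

25.5

∠UBQ = 135.6° gives BQ at -66.4° from the x-axis; with |BQ| = 16.1, Q = (19.4, -24.2). ∠BQW = 133.0° gives QW at -113° from the x-axis; with |QW| = 15.9, W = (13.1, -38.8). Then |AW| = |W − A| = 25.5.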